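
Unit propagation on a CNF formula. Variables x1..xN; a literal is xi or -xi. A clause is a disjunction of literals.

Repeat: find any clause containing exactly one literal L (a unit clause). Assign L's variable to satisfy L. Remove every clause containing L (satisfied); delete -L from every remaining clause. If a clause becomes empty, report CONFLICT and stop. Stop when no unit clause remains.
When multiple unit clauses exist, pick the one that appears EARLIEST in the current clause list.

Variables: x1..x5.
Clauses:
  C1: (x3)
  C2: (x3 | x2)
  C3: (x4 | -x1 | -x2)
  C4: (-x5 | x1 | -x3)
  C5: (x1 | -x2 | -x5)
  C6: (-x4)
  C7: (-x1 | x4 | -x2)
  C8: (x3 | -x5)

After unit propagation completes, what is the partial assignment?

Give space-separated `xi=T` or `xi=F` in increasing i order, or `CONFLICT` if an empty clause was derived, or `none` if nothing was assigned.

Answer: x3=T x4=F

Derivation:
unit clause [3] forces x3=T; simplify:
  drop -3 from [-5, 1, -3] -> [-5, 1]
  satisfied 3 clause(s); 5 remain; assigned so far: [3]
unit clause [-4] forces x4=F; simplify:
  drop 4 from [4, -1, -2] -> [-1, -2]
  drop 4 from [-1, 4, -2] -> [-1, -2]
  satisfied 1 clause(s); 4 remain; assigned so far: [3, 4]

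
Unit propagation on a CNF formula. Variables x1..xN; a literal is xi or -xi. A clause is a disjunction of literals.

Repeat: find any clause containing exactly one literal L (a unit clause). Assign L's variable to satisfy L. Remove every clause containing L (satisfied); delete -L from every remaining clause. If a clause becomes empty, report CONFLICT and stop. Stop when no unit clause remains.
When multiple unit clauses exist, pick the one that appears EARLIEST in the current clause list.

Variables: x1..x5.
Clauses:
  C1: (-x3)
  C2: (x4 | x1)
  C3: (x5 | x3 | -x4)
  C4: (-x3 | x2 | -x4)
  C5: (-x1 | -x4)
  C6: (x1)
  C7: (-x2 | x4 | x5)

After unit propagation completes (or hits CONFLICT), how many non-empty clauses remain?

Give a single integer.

Answer: 1

Derivation:
unit clause [-3] forces x3=F; simplify:
  drop 3 from [5, 3, -4] -> [5, -4]
  satisfied 2 clause(s); 5 remain; assigned so far: [3]
unit clause [1] forces x1=T; simplify:
  drop -1 from [-1, -4] -> [-4]
  satisfied 2 clause(s); 3 remain; assigned so far: [1, 3]
unit clause [-4] forces x4=F; simplify:
  drop 4 from [-2, 4, 5] -> [-2, 5]
  satisfied 2 clause(s); 1 remain; assigned so far: [1, 3, 4]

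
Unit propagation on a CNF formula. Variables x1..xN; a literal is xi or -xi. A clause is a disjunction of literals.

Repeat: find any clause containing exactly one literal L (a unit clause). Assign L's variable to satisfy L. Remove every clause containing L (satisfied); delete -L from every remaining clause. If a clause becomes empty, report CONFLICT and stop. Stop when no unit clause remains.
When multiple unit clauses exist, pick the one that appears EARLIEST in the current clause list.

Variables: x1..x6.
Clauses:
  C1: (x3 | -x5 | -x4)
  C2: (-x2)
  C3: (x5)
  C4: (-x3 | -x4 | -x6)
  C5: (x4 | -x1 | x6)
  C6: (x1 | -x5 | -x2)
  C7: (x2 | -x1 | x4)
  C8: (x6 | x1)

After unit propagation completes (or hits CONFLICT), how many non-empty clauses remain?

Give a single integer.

unit clause [-2] forces x2=F; simplify:
  drop 2 from [2, -1, 4] -> [-1, 4]
  satisfied 2 clause(s); 6 remain; assigned so far: [2]
unit clause [5] forces x5=T; simplify:
  drop -5 from [3, -5, -4] -> [3, -4]
  satisfied 1 clause(s); 5 remain; assigned so far: [2, 5]

Answer: 5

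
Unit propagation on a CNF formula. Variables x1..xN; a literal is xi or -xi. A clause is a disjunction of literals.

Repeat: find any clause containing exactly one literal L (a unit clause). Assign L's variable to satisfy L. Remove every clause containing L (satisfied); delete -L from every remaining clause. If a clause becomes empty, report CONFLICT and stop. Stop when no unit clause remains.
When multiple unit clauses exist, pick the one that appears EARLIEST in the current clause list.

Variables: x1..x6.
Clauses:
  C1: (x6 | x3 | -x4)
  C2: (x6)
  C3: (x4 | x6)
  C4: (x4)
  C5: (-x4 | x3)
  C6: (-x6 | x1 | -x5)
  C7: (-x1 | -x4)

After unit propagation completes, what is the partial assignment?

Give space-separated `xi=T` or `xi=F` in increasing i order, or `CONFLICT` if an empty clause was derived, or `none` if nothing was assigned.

Answer: x1=F x3=T x4=T x5=F x6=T

Derivation:
unit clause [6] forces x6=T; simplify:
  drop -6 from [-6, 1, -5] -> [1, -5]
  satisfied 3 clause(s); 4 remain; assigned so far: [6]
unit clause [4] forces x4=T; simplify:
  drop -4 from [-4, 3] -> [3]
  drop -4 from [-1, -4] -> [-1]
  satisfied 1 clause(s); 3 remain; assigned so far: [4, 6]
unit clause [3] forces x3=T; simplify:
  satisfied 1 clause(s); 2 remain; assigned so far: [3, 4, 6]
unit clause [-1] forces x1=F; simplify:
  drop 1 from [1, -5] -> [-5]
  satisfied 1 clause(s); 1 remain; assigned so far: [1, 3, 4, 6]
unit clause [-5] forces x5=F; simplify:
  satisfied 1 clause(s); 0 remain; assigned so far: [1, 3, 4, 5, 6]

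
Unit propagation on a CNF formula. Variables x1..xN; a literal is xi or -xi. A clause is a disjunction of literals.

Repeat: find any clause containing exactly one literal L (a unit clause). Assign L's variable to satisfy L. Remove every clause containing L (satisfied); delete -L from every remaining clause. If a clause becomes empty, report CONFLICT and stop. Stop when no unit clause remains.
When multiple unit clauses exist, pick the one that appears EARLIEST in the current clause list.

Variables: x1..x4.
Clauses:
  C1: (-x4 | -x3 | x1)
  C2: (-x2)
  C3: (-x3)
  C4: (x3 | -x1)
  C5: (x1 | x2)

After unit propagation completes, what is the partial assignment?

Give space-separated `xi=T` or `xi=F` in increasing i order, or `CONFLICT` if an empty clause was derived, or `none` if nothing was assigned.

Answer: CONFLICT

Derivation:
unit clause [-2] forces x2=F; simplify:
  drop 2 from [1, 2] -> [1]
  satisfied 1 clause(s); 4 remain; assigned so far: [2]
unit clause [-3] forces x3=F; simplify:
  drop 3 from [3, -1] -> [-1]
  satisfied 2 clause(s); 2 remain; assigned so far: [2, 3]
unit clause [-1] forces x1=F; simplify:
  drop 1 from [1] -> [] (empty!)
  satisfied 1 clause(s); 1 remain; assigned so far: [1, 2, 3]
CONFLICT (empty clause)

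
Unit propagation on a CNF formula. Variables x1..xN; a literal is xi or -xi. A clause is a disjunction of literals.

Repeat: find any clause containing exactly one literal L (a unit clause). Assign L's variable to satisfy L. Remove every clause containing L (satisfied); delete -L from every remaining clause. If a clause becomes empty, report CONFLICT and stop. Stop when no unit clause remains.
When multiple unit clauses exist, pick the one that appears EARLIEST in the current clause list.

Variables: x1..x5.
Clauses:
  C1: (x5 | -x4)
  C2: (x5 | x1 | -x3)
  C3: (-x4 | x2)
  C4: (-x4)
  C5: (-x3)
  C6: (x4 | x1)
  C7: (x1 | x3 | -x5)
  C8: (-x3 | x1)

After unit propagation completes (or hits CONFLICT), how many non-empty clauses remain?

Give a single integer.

unit clause [-4] forces x4=F; simplify:
  drop 4 from [4, 1] -> [1]
  satisfied 3 clause(s); 5 remain; assigned so far: [4]
unit clause [-3] forces x3=F; simplify:
  drop 3 from [1, 3, -5] -> [1, -5]
  satisfied 3 clause(s); 2 remain; assigned so far: [3, 4]
unit clause [1] forces x1=T; simplify:
  satisfied 2 clause(s); 0 remain; assigned so far: [1, 3, 4]

Answer: 0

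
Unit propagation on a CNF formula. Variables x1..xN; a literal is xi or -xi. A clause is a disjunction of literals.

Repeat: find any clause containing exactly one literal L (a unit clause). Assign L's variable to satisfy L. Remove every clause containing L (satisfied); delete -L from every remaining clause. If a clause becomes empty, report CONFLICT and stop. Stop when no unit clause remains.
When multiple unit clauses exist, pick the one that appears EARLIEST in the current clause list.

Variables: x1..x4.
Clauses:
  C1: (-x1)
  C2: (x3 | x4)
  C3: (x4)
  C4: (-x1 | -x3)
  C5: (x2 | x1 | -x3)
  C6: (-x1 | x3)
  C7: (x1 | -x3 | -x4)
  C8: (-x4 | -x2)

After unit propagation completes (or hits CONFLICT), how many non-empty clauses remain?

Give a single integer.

unit clause [-1] forces x1=F; simplify:
  drop 1 from [2, 1, -3] -> [2, -3]
  drop 1 from [1, -3, -4] -> [-3, -4]
  satisfied 3 clause(s); 5 remain; assigned so far: [1]
unit clause [4] forces x4=T; simplify:
  drop -4 from [-3, -4] -> [-3]
  drop -4 from [-4, -2] -> [-2]
  satisfied 2 clause(s); 3 remain; assigned so far: [1, 4]
unit clause [-3] forces x3=F; simplify:
  satisfied 2 clause(s); 1 remain; assigned so far: [1, 3, 4]
unit clause [-2] forces x2=F; simplify:
  satisfied 1 clause(s); 0 remain; assigned so far: [1, 2, 3, 4]

Answer: 0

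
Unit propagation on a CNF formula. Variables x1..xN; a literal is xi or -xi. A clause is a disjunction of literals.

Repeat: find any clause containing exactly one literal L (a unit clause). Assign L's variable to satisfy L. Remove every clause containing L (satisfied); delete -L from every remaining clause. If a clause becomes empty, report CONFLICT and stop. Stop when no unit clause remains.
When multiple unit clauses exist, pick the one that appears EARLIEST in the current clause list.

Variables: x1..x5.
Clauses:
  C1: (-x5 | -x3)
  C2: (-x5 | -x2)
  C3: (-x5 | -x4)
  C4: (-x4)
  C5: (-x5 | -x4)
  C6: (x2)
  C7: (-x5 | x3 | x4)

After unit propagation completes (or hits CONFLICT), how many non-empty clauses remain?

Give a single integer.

unit clause [-4] forces x4=F; simplify:
  drop 4 from [-5, 3, 4] -> [-5, 3]
  satisfied 3 clause(s); 4 remain; assigned so far: [4]
unit clause [2] forces x2=T; simplify:
  drop -2 from [-5, -2] -> [-5]
  satisfied 1 clause(s); 3 remain; assigned so far: [2, 4]
unit clause [-5] forces x5=F; simplify:
  satisfied 3 clause(s); 0 remain; assigned so far: [2, 4, 5]

Answer: 0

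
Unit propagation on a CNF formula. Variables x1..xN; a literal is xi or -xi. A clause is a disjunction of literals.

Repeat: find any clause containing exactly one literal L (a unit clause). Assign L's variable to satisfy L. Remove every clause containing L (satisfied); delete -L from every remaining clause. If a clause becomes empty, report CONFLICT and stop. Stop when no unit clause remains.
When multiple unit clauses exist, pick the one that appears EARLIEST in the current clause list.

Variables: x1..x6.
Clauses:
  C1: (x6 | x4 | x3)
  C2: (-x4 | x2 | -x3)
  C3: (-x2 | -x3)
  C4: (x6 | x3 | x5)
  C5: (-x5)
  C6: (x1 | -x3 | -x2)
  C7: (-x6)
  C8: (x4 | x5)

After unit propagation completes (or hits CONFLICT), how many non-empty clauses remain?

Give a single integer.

unit clause [-5] forces x5=F; simplify:
  drop 5 from [6, 3, 5] -> [6, 3]
  drop 5 from [4, 5] -> [4]
  satisfied 1 clause(s); 7 remain; assigned so far: [5]
unit clause [-6] forces x6=F; simplify:
  drop 6 from [6, 4, 3] -> [4, 3]
  drop 6 from [6, 3] -> [3]
  satisfied 1 clause(s); 6 remain; assigned so far: [5, 6]
unit clause [3] forces x3=T; simplify:
  drop -3 from [-4, 2, -3] -> [-4, 2]
  drop -3 from [-2, -3] -> [-2]
  drop -3 from [1, -3, -2] -> [1, -2]
  satisfied 2 clause(s); 4 remain; assigned so far: [3, 5, 6]
unit clause [-2] forces x2=F; simplify:
  drop 2 from [-4, 2] -> [-4]
  satisfied 2 clause(s); 2 remain; assigned so far: [2, 3, 5, 6]
unit clause [-4] forces x4=F; simplify:
  drop 4 from [4] -> [] (empty!)
  satisfied 1 clause(s); 1 remain; assigned so far: [2, 3, 4, 5, 6]
CONFLICT (empty clause)

Answer: 0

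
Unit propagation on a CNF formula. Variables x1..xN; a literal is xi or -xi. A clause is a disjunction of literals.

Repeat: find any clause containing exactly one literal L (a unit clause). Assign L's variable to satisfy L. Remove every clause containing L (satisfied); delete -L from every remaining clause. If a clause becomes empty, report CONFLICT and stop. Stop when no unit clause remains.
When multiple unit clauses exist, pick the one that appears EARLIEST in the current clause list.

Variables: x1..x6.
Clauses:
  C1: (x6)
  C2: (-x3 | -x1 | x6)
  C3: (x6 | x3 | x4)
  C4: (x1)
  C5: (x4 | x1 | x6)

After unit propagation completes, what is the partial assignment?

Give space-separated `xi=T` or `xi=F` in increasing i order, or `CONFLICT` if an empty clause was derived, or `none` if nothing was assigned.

Answer: x1=T x6=T

Derivation:
unit clause [6] forces x6=T; simplify:
  satisfied 4 clause(s); 1 remain; assigned so far: [6]
unit clause [1] forces x1=T; simplify:
  satisfied 1 clause(s); 0 remain; assigned so far: [1, 6]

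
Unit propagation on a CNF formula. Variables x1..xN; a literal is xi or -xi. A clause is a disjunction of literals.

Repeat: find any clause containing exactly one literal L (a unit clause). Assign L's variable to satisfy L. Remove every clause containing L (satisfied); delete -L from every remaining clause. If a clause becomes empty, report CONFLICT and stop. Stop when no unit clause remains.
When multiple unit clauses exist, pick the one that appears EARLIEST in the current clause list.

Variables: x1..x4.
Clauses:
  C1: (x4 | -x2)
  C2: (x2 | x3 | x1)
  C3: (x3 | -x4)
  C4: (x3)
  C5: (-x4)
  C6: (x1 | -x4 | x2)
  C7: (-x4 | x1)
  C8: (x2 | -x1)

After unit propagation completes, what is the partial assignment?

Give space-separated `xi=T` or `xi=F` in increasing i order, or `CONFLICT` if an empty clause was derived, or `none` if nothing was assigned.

Answer: x1=F x2=F x3=T x4=F

Derivation:
unit clause [3] forces x3=T; simplify:
  satisfied 3 clause(s); 5 remain; assigned so far: [3]
unit clause [-4] forces x4=F; simplify:
  drop 4 from [4, -2] -> [-2]
  satisfied 3 clause(s); 2 remain; assigned so far: [3, 4]
unit clause [-2] forces x2=F; simplify:
  drop 2 from [2, -1] -> [-1]
  satisfied 1 clause(s); 1 remain; assigned so far: [2, 3, 4]
unit clause [-1] forces x1=F; simplify:
  satisfied 1 clause(s); 0 remain; assigned so far: [1, 2, 3, 4]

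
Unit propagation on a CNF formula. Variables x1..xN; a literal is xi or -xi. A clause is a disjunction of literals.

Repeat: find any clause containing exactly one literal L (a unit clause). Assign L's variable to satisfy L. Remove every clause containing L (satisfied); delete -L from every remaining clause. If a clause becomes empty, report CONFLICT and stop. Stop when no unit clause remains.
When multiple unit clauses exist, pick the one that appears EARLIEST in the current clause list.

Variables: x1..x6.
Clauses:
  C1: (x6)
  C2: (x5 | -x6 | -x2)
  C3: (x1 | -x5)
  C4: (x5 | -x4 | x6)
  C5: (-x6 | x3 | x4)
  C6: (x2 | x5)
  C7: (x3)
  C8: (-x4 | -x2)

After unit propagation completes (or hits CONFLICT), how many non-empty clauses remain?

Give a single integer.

Answer: 4

Derivation:
unit clause [6] forces x6=T; simplify:
  drop -6 from [5, -6, -2] -> [5, -2]
  drop -6 from [-6, 3, 4] -> [3, 4]
  satisfied 2 clause(s); 6 remain; assigned so far: [6]
unit clause [3] forces x3=T; simplify:
  satisfied 2 clause(s); 4 remain; assigned so far: [3, 6]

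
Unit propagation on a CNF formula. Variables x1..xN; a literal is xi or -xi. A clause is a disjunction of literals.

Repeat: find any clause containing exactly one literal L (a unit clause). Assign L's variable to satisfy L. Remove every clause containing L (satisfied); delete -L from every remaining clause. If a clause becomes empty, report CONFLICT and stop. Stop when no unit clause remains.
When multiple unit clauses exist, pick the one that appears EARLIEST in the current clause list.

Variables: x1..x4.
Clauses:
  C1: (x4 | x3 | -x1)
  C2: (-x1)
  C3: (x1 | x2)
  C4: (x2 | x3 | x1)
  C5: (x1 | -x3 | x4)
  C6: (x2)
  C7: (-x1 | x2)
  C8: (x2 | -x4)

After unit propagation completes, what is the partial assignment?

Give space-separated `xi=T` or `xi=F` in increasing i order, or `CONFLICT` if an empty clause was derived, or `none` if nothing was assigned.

unit clause [-1] forces x1=F; simplify:
  drop 1 from [1, 2] -> [2]
  drop 1 from [2, 3, 1] -> [2, 3]
  drop 1 from [1, -3, 4] -> [-3, 4]
  satisfied 3 clause(s); 5 remain; assigned so far: [1]
unit clause [2] forces x2=T; simplify:
  satisfied 4 clause(s); 1 remain; assigned so far: [1, 2]

Answer: x1=F x2=T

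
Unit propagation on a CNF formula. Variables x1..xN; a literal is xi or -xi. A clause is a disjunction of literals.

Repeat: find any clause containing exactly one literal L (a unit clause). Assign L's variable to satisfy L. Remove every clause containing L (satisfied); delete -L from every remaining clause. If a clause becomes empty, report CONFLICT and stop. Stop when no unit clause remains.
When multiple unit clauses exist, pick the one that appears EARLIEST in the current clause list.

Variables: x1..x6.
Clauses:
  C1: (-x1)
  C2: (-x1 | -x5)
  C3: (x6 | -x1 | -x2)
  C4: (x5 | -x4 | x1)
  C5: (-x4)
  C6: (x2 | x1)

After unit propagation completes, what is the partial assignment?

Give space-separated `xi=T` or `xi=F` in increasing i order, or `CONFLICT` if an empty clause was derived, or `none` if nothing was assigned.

Answer: x1=F x2=T x4=F

Derivation:
unit clause [-1] forces x1=F; simplify:
  drop 1 from [5, -4, 1] -> [5, -4]
  drop 1 from [2, 1] -> [2]
  satisfied 3 clause(s); 3 remain; assigned so far: [1]
unit clause [-4] forces x4=F; simplify:
  satisfied 2 clause(s); 1 remain; assigned so far: [1, 4]
unit clause [2] forces x2=T; simplify:
  satisfied 1 clause(s); 0 remain; assigned so far: [1, 2, 4]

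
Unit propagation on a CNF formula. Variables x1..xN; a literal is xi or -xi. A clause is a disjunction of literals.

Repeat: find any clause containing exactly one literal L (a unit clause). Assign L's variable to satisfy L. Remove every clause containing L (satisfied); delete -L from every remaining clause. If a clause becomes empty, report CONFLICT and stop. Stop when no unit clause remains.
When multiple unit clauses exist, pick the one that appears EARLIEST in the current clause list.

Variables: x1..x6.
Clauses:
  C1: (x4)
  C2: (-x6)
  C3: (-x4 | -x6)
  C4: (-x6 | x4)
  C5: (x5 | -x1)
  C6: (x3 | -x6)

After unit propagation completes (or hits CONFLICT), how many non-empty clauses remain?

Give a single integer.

Answer: 1

Derivation:
unit clause [4] forces x4=T; simplify:
  drop -4 from [-4, -6] -> [-6]
  satisfied 2 clause(s); 4 remain; assigned so far: [4]
unit clause [-6] forces x6=F; simplify:
  satisfied 3 clause(s); 1 remain; assigned so far: [4, 6]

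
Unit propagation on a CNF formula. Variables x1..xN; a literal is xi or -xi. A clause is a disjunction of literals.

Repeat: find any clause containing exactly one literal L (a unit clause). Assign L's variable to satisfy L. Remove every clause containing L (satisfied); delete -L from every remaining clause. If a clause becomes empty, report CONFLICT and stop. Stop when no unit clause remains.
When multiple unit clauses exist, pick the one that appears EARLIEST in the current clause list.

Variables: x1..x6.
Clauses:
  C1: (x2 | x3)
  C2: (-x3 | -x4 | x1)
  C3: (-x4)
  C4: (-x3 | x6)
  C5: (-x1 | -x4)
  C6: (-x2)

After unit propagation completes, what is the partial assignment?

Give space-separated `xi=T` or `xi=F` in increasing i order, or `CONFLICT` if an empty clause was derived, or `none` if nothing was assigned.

unit clause [-4] forces x4=F; simplify:
  satisfied 3 clause(s); 3 remain; assigned so far: [4]
unit clause [-2] forces x2=F; simplify:
  drop 2 from [2, 3] -> [3]
  satisfied 1 clause(s); 2 remain; assigned so far: [2, 4]
unit clause [3] forces x3=T; simplify:
  drop -3 from [-3, 6] -> [6]
  satisfied 1 clause(s); 1 remain; assigned so far: [2, 3, 4]
unit clause [6] forces x6=T; simplify:
  satisfied 1 clause(s); 0 remain; assigned so far: [2, 3, 4, 6]

Answer: x2=F x3=T x4=F x6=T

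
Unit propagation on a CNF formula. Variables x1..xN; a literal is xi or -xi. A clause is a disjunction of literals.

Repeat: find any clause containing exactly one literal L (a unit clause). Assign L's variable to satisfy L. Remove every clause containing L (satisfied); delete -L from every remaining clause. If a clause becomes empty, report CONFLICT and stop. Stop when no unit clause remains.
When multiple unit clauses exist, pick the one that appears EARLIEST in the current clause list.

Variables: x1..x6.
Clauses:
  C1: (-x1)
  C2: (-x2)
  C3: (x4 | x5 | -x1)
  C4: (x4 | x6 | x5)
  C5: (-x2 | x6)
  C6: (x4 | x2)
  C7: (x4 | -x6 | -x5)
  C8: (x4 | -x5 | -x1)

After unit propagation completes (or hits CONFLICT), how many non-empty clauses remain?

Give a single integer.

unit clause [-1] forces x1=F; simplify:
  satisfied 3 clause(s); 5 remain; assigned so far: [1]
unit clause [-2] forces x2=F; simplify:
  drop 2 from [4, 2] -> [4]
  satisfied 2 clause(s); 3 remain; assigned so far: [1, 2]
unit clause [4] forces x4=T; simplify:
  satisfied 3 clause(s); 0 remain; assigned so far: [1, 2, 4]

Answer: 0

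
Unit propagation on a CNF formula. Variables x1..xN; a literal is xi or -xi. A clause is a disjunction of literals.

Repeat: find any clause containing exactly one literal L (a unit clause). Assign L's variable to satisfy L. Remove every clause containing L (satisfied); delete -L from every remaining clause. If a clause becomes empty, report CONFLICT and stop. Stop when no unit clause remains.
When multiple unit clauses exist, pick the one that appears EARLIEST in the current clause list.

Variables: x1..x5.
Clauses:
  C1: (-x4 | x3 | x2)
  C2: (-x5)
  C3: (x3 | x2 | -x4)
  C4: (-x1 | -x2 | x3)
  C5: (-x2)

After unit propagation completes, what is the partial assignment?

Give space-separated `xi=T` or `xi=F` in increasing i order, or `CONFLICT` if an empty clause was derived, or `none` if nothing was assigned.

Answer: x2=F x5=F

Derivation:
unit clause [-5] forces x5=F; simplify:
  satisfied 1 clause(s); 4 remain; assigned so far: [5]
unit clause [-2] forces x2=F; simplify:
  drop 2 from [-4, 3, 2] -> [-4, 3]
  drop 2 from [3, 2, -4] -> [3, -4]
  satisfied 2 clause(s); 2 remain; assigned so far: [2, 5]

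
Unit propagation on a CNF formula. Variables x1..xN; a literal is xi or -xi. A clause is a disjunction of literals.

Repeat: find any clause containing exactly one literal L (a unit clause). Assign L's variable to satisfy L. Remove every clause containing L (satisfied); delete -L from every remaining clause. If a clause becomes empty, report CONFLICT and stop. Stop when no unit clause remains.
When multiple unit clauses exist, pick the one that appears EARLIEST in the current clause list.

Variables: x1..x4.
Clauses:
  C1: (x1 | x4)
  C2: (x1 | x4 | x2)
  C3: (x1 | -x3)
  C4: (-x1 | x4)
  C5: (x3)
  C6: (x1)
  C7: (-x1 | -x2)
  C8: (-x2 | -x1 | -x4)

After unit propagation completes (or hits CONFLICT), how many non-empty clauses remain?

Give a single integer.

unit clause [3] forces x3=T; simplify:
  drop -3 from [1, -3] -> [1]
  satisfied 1 clause(s); 7 remain; assigned so far: [3]
unit clause [1] forces x1=T; simplify:
  drop -1 from [-1, 4] -> [4]
  drop -1 from [-1, -2] -> [-2]
  drop -1 from [-2, -1, -4] -> [-2, -4]
  satisfied 4 clause(s); 3 remain; assigned so far: [1, 3]
unit clause [4] forces x4=T; simplify:
  drop -4 from [-2, -4] -> [-2]
  satisfied 1 clause(s); 2 remain; assigned so far: [1, 3, 4]
unit clause [-2] forces x2=F; simplify:
  satisfied 2 clause(s); 0 remain; assigned so far: [1, 2, 3, 4]

Answer: 0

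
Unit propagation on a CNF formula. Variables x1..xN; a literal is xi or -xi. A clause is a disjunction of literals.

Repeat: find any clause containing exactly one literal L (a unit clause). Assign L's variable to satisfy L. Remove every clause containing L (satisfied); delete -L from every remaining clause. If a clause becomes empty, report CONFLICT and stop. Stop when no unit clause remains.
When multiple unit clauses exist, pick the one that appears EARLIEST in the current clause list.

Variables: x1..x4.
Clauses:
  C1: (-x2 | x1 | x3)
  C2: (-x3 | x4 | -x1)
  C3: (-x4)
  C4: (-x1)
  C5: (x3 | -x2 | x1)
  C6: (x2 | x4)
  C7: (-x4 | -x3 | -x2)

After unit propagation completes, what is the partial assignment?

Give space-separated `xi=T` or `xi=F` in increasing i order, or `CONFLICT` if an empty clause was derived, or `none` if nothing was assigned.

unit clause [-4] forces x4=F; simplify:
  drop 4 from [-3, 4, -1] -> [-3, -1]
  drop 4 from [2, 4] -> [2]
  satisfied 2 clause(s); 5 remain; assigned so far: [4]
unit clause [-1] forces x1=F; simplify:
  drop 1 from [-2, 1, 3] -> [-2, 3]
  drop 1 from [3, -2, 1] -> [3, -2]
  satisfied 2 clause(s); 3 remain; assigned so far: [1, 4]
unit clause [2] forces x2=T; simplify:
  drop -2 from [-2, 3] -> [3]
  drop -2 from [3, -2] -> [3]
  satisfied 1 clause(s); 2 remain; assigned so far: [1, 2, 4]
unit clause [3] forces x3=T; simplify:
  satisfied 2 clause(s); 0 remain; assigned so far: [1, 2, 3, 4]

Answer: x1=F x2=T x3=T x4=F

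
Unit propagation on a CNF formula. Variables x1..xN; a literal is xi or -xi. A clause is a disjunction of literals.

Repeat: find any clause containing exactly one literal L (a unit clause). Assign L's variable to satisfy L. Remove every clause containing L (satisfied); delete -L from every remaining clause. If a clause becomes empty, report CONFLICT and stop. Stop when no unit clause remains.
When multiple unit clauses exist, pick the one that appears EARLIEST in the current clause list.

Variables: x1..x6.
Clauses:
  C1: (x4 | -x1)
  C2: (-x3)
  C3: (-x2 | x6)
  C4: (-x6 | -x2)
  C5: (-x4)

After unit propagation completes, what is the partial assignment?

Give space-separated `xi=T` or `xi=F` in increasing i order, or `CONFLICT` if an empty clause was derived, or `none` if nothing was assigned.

unit clause [-3] forces x3=F; simplify:
  satisfied 1 clause(s); 4 remain; assigned so far: [3]
unit clause [-4] forces x4=F; simplify:
  drop 4 from [4, -1] -> [-1]
  satisfied 1 clause(s); 3 remain; assigned so far: [3, 4]
unit clause [-1] forces x1=F; simplify:
  satisfied 1 clause(s); 2 remain; assigned so far: [1, 3, 4]

Answer: x1=F x3=F x4=F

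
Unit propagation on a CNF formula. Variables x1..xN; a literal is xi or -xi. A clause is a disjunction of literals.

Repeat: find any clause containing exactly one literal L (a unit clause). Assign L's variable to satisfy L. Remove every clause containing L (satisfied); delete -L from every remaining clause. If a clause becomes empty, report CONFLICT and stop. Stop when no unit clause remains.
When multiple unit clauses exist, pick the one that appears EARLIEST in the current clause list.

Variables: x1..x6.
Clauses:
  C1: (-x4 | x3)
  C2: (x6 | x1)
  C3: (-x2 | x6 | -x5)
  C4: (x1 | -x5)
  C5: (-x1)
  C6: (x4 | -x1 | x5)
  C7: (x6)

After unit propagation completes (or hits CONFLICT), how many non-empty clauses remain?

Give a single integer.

unit clause [-1] forces x1=F; simplify:
  drop 1 from [6, 1] -> [6]
  drop 1 from [1, -5] -> [-5]
  satisfied 2 clause(s); 5 remain; assigned so far: [1]
unit clause [6] forces x6=T; simplify:
  satisfied 3 clause(s); 2 remain; assigned so far: [1, 6]
unit clause [-5] forces x5=F; simplify:
  satisfied 1 clause(s); 1 remain; assigned so far: [1, 5, 6]

Answer: 1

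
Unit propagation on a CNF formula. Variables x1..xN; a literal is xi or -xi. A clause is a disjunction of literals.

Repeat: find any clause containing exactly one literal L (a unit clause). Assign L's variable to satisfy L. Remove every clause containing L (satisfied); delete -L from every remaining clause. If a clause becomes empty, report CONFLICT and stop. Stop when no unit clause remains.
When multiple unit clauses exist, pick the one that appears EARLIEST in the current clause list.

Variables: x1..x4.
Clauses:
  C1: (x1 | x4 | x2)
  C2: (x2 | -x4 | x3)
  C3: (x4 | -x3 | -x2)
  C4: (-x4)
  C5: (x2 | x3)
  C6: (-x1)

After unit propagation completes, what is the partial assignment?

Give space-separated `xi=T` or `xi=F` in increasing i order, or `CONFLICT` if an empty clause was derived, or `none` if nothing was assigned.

Answer: x1=F x2=T x3=F x4=F

Derivation:
unit clause [-4] forces x4=F; simplify:
  drop 4 from [1, 4, 2] -> [1, 2]
  drop 4 from [4, -3, -2] -> [-3, -2]
  satisfied 2 clause(s); 4 remain; assigned so far: [4]
unit clause [-1] forces x1=F; simplify:
  drop 1 from [1, 2] -> [2]
  satisfied 1 clause(s); 3 remain; assigned so far: [1, 4]
unit clause [2] forces x2=T; simplify:
  drop -2 from [-3, -2] -> [-3]
  satisfied 2 clause(s); 1 remain; assigned so far: [1, 2, 4]
unit clause [-3] forces x3=F; simplify:
  satisfied 1 clause(s); 0 remain; assigned so far: [1, 2, 3, 4]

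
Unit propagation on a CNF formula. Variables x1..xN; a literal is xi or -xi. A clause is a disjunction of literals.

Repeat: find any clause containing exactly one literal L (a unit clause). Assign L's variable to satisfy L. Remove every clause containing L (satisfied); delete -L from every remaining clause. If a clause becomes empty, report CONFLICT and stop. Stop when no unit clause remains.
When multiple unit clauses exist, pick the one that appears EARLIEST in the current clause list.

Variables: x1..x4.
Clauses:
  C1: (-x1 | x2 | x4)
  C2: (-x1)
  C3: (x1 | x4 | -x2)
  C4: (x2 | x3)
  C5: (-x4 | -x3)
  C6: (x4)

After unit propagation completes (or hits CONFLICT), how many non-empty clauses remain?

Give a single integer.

Answer: 0

Derivation:
unit clause [-1] forces x1=F; simplify:
  drop 1 from [1, 4, -2] -> [4, -2]
  satisfied 2 clause(s); 4 remain; assigned so far: [1]
unit clause [4] forces x4=T; simplify:
  drop -4 from [-4, -3] -> [-3]
  satisfied 2 clause(s); 2 remain; assigned so far: [1, 4]
unit clause [-3] forces x3=F; simplify:
  drop 3 from [2, 3] -> [2]
  satisfied 1 clause(s); 1 remain; assigned so far: [1, 3, 4]
unit clause [2] forces x2=T; simplify:
  satisfied 1 clause(s); 0 remain; assigned so far: [1, 2, 3, 4]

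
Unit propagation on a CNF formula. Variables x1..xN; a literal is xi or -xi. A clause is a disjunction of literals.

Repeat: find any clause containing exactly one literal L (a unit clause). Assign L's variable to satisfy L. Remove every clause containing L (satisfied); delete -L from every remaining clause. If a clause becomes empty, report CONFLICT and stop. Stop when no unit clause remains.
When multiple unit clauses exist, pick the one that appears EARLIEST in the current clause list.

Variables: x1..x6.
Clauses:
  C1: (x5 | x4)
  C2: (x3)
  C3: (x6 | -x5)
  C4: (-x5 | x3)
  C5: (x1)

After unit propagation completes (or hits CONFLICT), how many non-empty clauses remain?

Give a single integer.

Answer: 2

Derivation:
unit clause [3] forces x3=T; simplify:
  satisfied 2 clause(s); 3 remain; assigned so far: [3]
unit clause [1] forces x1=T; simplify:
  satisfied 1 clause(s); 2 remain; assigned so far: [1, 3]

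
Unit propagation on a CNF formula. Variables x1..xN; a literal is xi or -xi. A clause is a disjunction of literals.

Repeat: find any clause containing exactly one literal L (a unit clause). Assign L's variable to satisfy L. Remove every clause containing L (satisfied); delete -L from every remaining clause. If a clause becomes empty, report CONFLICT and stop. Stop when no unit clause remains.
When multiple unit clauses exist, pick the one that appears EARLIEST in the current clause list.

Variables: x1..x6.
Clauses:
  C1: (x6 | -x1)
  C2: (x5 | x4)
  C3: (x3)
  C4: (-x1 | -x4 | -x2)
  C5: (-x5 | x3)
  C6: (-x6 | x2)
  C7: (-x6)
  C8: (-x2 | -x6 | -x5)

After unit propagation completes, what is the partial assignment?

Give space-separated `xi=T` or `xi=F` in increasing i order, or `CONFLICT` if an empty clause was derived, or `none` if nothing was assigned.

Answer: x1=F x3=T x6=F

Derivation:
unit clause [3] forces x3=T; simplify:
  satisfied 2 clause(s); 6 remain; assigned so far: [3]
unit clause [-6] forces x6=F; simplify:
  drop 6 from [6, -1] -> [-1]
  satisfied 3 clause(s); 3 remain; assigned so far: [3, 6]
unit clause [-1] forces x1=F; simplify:
  satisfied 2 clause(s); 1 remain; assigned so far: [1, 3, 6]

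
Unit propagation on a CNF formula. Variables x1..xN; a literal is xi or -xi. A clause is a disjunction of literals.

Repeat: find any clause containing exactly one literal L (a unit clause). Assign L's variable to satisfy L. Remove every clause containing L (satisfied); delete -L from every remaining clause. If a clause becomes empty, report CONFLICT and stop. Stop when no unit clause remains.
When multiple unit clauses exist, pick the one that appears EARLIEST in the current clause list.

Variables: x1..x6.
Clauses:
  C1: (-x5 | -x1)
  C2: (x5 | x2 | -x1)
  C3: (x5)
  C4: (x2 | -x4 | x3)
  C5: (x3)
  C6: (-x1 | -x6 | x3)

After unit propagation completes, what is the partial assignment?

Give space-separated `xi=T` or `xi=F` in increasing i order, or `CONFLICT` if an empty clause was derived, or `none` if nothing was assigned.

Answer: x1=F x3=T x5=T

Derivation:
unit clause [5] forces x5=T; simplify:
  drop -5 from [-5, -1] -> [-1]
  satisfied 2 clause(s); 4 remain; assigned so far: [5]
unit clause [-1] forces x1=F; simplify:
  satisfied 2 clause(s); 2 remain; assigned so far: [1, 5]
unit clause [3] forces x3=T; simplify:
  satisfied 2 clause(s); 0 remain; assigned so far: [1, 3, 5]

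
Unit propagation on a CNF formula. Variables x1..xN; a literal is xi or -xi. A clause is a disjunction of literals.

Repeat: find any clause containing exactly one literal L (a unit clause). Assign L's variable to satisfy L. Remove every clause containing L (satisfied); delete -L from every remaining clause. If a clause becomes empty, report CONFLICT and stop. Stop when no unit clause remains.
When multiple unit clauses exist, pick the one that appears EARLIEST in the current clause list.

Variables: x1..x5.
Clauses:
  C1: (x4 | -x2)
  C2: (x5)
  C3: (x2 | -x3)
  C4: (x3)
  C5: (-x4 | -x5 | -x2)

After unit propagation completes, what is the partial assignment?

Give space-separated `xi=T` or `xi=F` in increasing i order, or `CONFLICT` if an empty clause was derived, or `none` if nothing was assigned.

unit clause [5] forces x5=T; simplify:
  drop -5 from [-4, -5, -2] -> [-4, -2]
  satisfied 1 clause(s); 4 remain; assigned so far: [5]
unit clause [3] forces x3=T; simplify:
  drop -3 from [2, -3] -> [2]
  satisfied 1 clause(s); 3 remain; assigned so far: [3, 5]
unit clause [2] forces x2=T; simplify:
  drop -2 from [4, -2] -> [4]
  drop -2 from [-4, -2] -> [-4]
  satisfied 1 clause(s); 2 remain; assigned so far: [2, 3, 5]
unit clause [4] forces x4=T; simplify:
  drop -4 from [-4] -> [] (empty!)
  satisfied 1 clause(s); 1 remain; assigned so far: [2, 3, 4, 5]
CONFLICT (empty clause)

Answer: CONFLICT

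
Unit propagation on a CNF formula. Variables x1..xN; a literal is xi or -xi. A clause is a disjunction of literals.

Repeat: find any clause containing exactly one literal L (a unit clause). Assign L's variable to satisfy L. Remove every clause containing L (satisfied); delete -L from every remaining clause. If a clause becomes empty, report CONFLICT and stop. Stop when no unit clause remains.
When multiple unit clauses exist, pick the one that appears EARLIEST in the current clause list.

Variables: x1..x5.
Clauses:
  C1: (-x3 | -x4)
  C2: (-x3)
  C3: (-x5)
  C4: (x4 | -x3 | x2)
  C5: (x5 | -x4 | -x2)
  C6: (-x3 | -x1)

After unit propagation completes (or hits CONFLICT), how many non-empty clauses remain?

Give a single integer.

unit clause [-3] forces x3=F; simplify:
  satisfied 4 clause(s); 2 remain; assigned so far: [3]
unit clause [-5] forces x5=F; simplify:
  drop 5 from [5, -4, -2] -> [-4, -2]
  satisfied 1 clause(s); 1 remain; assigned so far: [3, 5]

Answer: 1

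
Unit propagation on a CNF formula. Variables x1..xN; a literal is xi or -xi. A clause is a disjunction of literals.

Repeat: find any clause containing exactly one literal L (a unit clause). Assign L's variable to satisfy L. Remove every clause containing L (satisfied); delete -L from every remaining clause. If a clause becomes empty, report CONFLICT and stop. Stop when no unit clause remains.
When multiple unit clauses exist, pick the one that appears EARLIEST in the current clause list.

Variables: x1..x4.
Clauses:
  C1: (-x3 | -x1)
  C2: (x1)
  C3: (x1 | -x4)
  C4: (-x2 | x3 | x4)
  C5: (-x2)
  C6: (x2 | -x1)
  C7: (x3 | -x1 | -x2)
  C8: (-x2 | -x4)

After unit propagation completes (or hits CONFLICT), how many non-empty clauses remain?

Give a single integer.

unit clause [1] forces x1=T; simplify:
  drop -1 from [-3, -1] -> [-3]
  drop -1 from [2, -1] -> [2]
  drop -1 from [3, -1, -2] -> [3, -2]
  satisfied 2 clause(s); 6 remain; assigned so far: [1]
unit clause [-3] forces x3=F; simplify:
  drop 3 from [-2, 3, 4] -> [-2, 4]
  drop 3 from [3, -2] -> [-2]
  satisfied 1 clause(s); 5 remain; assigned so far: [1, 3]
unit clause [-2] forces x2=F; simplify:
  drop 2 from [2] -> [] (empty!)
  satisfied 4 clause(s); 1 remain; assigned so far: [1, 2, 3]
CONFLICT (empty clause)

Answer: 0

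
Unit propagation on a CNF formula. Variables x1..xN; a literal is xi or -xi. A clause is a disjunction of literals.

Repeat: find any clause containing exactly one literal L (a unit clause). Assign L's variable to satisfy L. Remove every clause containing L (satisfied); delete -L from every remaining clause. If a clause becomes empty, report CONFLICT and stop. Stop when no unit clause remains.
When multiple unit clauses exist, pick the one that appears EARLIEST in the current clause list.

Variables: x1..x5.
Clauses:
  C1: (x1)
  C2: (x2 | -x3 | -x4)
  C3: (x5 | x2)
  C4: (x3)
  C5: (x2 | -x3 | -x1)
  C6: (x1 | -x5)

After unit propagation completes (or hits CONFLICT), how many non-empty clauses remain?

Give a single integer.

Answer: 0

Derivation:
unit clause [1] forces x1=T; simplify:
  drop -1 from [2, -3, -1] -> [2, -3]
  satisfied 2 clause(s); 4 remain; assigned so far: [1]
unit clause [3] forces x3=T; simplify:
  drop -3 from [2, -3, -4] -> [2, -4]
  drop -3 from [2, -3] -> [2]
  satisfied 1 clause(s); 3 remain; assigned so far: [1, 3]
unit clause [2] forces x2=T; simplify:
  satisfied 3 clause(s); 0 remain; assigned so far: [1, 2, 3]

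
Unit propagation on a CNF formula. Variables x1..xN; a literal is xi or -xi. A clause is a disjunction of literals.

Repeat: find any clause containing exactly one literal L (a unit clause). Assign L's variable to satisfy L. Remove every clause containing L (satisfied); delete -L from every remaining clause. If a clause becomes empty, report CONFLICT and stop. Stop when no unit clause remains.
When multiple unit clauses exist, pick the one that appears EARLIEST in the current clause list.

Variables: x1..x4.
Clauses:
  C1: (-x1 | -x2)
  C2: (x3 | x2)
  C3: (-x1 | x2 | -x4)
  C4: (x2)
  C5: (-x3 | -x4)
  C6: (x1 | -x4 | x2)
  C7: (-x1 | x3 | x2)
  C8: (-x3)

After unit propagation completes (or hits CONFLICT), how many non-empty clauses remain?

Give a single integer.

Answer: 0

Derivation:
unit clause [2] forces x2=T; simplify:
  drop -2 from [-1, -2] -> [-1]
  satisfied 5 clause(s); 3 remain; assigned so far: [2]
unit clause [-1] forces x1=F; simplify:
  satisfied 1 clause(s); 2 remain; assigned so far: [1, 2]
unit clause [-3] forces x3=F; simplify:
  satisfied 2 clause(s); 0 remain; assigned so far: [1, 2, 3]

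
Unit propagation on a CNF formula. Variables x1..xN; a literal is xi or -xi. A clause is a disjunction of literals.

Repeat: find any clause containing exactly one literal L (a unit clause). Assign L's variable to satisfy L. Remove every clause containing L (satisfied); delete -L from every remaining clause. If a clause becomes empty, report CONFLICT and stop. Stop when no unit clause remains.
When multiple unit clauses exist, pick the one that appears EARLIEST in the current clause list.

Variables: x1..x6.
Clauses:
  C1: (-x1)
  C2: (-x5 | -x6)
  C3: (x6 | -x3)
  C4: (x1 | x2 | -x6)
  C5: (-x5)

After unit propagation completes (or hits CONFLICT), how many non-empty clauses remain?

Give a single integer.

Answer: 2

Derivation:
unit clause [-1] forces x1=F; simplify:
  drop 1 from [1, 2, -6] -> [2, -6]
  satisfied 1 clause(s); 4 remain; assigned so far: [1]
unit clause [-5] forces x5=F; simplify:
  satisfied 2 clause(s); 2 remain; assigned so far: [1, 5]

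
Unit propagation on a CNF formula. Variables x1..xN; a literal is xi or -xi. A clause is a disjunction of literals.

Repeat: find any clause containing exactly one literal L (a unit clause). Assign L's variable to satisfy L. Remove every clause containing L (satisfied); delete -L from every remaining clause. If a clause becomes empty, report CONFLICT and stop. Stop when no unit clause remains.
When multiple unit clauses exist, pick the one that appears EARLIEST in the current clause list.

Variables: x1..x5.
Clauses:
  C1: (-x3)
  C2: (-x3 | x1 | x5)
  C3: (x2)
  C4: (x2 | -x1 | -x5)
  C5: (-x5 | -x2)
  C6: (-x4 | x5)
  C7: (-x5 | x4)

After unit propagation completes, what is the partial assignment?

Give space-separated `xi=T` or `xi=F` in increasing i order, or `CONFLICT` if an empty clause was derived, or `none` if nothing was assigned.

Answer: x2=T x3=F x4=F x5=F

Derivation:
unit clause [-3] forces x3=F; simplify:
  satisfied 2 clause(s); 5 remain; assigned so far: [3]
unit clause [2] forces x2=T; simplify:
  drop -2 from [-5, -2] -> [-5]
  satisfied 2 clause(s); 3 remain; assigned so far: [2, 3]
unit clause [-5] forces x5=F; simplify:
  drop 5 from [-4, 5] -> [-4]
  satisfied 2 clause(s); 1 remain; assigned so far: [2, 3, 5]
unit clause [-4] forces x4=F; simplify:
  satisfied 1 clause(s); 0 remain; assigned so far: [2, 3, 4, 5]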